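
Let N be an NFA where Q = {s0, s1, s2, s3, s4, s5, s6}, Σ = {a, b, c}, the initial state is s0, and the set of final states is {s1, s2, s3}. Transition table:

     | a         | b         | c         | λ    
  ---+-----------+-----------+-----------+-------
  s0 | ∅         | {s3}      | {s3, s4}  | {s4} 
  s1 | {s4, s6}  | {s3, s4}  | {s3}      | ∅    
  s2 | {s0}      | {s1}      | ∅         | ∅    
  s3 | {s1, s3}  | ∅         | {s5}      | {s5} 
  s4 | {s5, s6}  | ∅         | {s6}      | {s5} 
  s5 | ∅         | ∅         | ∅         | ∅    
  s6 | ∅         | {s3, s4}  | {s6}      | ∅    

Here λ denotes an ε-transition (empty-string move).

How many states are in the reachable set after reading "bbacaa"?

0

Start: ε-closure({s0}) = {s0, s4, s5}.
Read 'b': {s0, s4, s5} → {s3, s5}.
Read 'b': {s3, s5} → ∅.
The set is empty and remains empty for the remaining 4 symbols.
That set has 0 states.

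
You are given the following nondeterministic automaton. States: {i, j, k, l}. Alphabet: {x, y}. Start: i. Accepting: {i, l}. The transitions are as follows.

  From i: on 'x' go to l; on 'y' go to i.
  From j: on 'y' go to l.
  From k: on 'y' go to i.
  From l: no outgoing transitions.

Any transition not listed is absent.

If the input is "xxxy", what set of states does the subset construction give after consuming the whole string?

Start in {i}.
Read 'x': {i} → {l}.
Read 'x': {l} → ∅.
The set is empty and remains empty for the remaining 2 symbols.

∅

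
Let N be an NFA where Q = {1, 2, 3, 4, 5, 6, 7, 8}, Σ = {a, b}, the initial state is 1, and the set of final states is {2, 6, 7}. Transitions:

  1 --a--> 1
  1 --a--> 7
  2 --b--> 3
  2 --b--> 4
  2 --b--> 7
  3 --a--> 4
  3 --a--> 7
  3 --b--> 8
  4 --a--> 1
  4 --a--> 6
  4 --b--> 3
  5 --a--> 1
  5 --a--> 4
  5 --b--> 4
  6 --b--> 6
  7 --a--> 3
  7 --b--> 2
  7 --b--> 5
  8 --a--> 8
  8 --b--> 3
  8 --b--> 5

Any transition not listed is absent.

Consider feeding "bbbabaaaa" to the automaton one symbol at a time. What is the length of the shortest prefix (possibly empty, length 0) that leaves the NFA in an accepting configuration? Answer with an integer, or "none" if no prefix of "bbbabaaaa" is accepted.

none

Start in {1}.
Read 'b': 1→∅; now ∅.
The set is empty and remains empty for the remaining 8 symbols.
No reachable set along the way intersects F.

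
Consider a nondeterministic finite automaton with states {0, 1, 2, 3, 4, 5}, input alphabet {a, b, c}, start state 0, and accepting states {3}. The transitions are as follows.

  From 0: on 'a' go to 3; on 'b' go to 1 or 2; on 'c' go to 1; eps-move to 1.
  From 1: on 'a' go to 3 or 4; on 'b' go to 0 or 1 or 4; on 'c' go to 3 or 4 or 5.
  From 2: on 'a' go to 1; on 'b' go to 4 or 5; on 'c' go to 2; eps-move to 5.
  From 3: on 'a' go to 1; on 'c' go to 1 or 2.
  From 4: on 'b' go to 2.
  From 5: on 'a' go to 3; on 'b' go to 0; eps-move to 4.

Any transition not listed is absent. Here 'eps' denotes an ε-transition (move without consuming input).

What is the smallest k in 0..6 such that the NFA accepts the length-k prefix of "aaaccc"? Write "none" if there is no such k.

Start: ε-closure({0}) = {0, 1}.
Read 'a': {0, 1} → {3, 4}.
None of the earlier sets intersect F, but {3, 4} does.

1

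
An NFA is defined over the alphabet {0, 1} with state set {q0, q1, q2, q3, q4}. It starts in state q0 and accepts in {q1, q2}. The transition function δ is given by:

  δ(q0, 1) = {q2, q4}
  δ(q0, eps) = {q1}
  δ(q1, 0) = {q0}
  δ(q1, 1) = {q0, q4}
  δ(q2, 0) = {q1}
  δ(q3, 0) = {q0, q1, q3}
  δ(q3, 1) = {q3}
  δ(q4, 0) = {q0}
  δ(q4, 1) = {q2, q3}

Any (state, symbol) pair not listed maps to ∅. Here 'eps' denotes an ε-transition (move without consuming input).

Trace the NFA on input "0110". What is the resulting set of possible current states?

{q0, q1, q3}

Start: ε-closure({q0}) = {q0, q1}.
Read '0': q0→∅, q1→{q0}; union {q0}; ε-closure = {q0, q1}.
Read '1': q0→{q2, q4}, q1→{q0, q4}; union {q0, q2, q4}; ε-closure = {q0, q1, q2, q4}.
Read '1': q0→{q2, q4}, q1→{q0, q4}, q2→∅, q4→{q2, q3}; union {q0, q2, q3, q4}; ε-closure = {q0, q1, q2, q3, q4}.
Read '0': q0→∅, q1→{q0}, q2→{q1}, q3→{q0, q1, q3}, q4→{q0}; now {q0, q1, q3}.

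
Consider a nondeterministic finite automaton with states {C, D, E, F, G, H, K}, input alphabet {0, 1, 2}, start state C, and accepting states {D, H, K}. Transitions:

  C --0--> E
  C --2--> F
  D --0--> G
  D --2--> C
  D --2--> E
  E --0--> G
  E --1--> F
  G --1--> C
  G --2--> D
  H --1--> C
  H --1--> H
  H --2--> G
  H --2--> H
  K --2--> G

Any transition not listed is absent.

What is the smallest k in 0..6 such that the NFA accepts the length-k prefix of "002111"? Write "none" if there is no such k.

3

Start in {C}.
Read '0': C→{E}; now {E}.
Read '0': E→{G}; now {G}.
Read '2': G→{D}; now {D}.
None of the earlier sets intersect F, but {D} does.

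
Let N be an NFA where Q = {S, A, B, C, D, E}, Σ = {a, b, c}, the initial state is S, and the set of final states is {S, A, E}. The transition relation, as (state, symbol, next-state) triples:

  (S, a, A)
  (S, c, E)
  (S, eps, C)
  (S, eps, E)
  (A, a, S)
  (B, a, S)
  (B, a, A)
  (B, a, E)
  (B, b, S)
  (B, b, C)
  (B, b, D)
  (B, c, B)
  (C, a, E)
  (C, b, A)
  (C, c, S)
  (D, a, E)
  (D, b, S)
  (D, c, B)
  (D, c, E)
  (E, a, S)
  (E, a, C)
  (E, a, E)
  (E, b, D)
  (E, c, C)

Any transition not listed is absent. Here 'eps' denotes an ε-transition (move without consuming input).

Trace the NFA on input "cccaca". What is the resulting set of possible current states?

Start: ε-closure({S}) = {S, C, E}.
Read 'c': {S, C, E} → {S, C, E}.
Read 'c': {S, C, E} → {S, C, E}.
Read 'c': {S, C, E} → {S, C, E}.
Read 'a': {S, C, E} → {S, A, C, E}.
Read 'c': {S, A, C, E} → {S, C, E}.
Read 'a': {S, C, E} → {S, A, C, E}.

{S, A, C, E}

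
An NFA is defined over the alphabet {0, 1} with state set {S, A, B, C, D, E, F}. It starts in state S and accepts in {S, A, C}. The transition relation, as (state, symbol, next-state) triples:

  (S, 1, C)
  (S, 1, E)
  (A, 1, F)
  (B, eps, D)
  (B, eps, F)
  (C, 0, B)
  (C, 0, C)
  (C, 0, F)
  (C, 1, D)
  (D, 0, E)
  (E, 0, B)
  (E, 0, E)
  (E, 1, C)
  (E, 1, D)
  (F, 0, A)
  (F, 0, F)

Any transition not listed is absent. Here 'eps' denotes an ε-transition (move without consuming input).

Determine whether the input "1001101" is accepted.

Start in {S}.
Read '1': S→{C, E}; now {C, E}.
Read '0': C→{B, C, F}, E→{B, E}; union {B, C, E, F}; ε-closure = {B, C, D, E, F}.
Read '0': B→∅, C→{B, C, F}, D→{E}, E→{B, E}, F→{A, F}; union {A, B, C, E, F}; ε-closure = {A, B, C, D, E, F}.
Read '1': A→{F}, B→∅, C→{D}, D→∅, E→{C, D}, F→∅; now {C, D, F}.
Read '1': C→{D}, D→∅, F→∅; now {D}.
Read '0': D→{E}; now {E}.
Read '1': E→{C, D}; now {C, D}.
The final set {C, D} contains the accepting state C.

Yes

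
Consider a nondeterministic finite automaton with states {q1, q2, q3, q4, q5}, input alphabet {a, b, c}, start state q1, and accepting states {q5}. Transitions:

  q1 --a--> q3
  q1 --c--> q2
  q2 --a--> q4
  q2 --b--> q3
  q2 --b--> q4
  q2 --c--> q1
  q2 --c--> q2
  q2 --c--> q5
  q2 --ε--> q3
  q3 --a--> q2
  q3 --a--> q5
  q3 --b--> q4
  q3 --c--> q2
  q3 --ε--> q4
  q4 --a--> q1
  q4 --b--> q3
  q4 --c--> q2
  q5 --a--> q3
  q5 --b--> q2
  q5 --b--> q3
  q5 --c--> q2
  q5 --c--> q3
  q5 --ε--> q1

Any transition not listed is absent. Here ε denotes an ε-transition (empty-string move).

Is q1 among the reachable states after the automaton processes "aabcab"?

Start in {q1}.
Read 'a': q1→{q3}; union {q3}; ε-closure = {q3, q4}.
Read 'a': q3→{q2, q5}, q4→{q1}; union {q1, q2, q5}; ε-closure = {q1, q2, q3, q4, q5}.
Read 'b': q1→∅, q2→{q3, q4}, q3→{q4}, q4→{q3}, q5→{q2, q3}; now {q2, q3, q4}.
Read 'c': q2→{q1, q2, q5}, q3→{q2}, q4→{q2}; union {q1, q2, q5}; ε-closure = {q1, q2, q3, q4, q5}.
Read 'a': q1→{q3}, q2→{q4}, q3→{q2, q5}, q4→{q1}, q5→{q3}; now {q1, q2, q3, q4, q5}.
Read 'b': q1→∅, q2→{q3, q4}, q3→{q4}, q4→{q3}, q5→{q2, q3}; now {q2, q3, q4}.
State q1 is not in {q2, q3, q4}.

No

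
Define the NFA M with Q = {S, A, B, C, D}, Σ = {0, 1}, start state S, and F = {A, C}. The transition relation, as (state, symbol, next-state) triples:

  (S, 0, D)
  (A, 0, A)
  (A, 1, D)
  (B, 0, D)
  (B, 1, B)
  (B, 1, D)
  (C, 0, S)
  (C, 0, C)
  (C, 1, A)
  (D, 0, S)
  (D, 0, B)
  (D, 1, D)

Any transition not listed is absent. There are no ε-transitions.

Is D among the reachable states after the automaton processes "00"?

No

Start in {S}.
Read '0': S→{D}; now {D}.
Read '0': D→{S, B}; now {S, B}.
State D is not in {S, B}.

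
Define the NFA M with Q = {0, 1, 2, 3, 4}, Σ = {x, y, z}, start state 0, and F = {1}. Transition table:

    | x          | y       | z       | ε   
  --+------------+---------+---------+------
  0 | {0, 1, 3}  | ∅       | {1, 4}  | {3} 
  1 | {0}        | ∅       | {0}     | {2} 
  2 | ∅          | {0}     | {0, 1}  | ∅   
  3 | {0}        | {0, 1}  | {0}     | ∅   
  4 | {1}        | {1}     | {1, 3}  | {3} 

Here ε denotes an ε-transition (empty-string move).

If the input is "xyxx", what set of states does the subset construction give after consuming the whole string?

Start: ε-closure({0}) = {0, 3}.
Read 'x': 0→{0, 1, 3}, 3→{0}; union {0, 1, 3}; ε-closure = {0, 1, 2, 3}.
Read 'y': 0→∅, 1→∅, 2→{0}, 3→{0, 1}; union {0, 1}; ε-closure = {0, 1, 2, 3}.
Read 'x': 0→{0, 1, 3}, 1→{0}, 2→∅, 3→{0}; union {0, 1, 3}; ε-closure = {0, 1, 2, 3}.
Read 'x': 0→{0, 1, 3}, 1→{0}, 2→∅, 3→{0}; union {0, 1, 3}; ε-closure = {0, 1, 2, 3}.

{0, 1, 2, 3}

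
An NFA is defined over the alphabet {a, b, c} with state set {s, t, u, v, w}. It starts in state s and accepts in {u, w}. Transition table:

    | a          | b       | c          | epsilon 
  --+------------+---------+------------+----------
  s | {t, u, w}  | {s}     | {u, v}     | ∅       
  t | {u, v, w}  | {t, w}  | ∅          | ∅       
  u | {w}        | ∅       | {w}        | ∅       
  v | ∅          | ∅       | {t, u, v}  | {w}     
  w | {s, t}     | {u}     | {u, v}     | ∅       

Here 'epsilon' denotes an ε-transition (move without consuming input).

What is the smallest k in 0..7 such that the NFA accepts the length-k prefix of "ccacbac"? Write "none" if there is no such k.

1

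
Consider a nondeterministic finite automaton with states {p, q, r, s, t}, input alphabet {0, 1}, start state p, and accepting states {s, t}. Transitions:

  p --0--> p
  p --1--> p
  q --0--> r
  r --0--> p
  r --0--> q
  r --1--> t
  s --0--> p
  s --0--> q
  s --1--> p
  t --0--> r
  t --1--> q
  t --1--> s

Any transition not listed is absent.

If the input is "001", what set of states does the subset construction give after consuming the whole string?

{p}

Start in {p}.
Read '0': {p} → {p}.
Read '0': {p} → {p}.
Read '1': {p} → {p}.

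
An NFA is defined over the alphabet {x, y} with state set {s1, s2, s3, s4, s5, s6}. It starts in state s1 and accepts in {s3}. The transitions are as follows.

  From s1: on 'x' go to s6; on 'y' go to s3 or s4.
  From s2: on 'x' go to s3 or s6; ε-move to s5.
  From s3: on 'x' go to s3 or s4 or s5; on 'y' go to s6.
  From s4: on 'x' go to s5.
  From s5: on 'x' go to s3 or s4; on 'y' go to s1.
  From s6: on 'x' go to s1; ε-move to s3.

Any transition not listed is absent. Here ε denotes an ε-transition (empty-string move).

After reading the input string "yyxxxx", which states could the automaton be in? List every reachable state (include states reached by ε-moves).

Start in {s1}.
Read 'y': {s1} → {s3, s4}.
Read 'y': {s3, s4} → {s3, s6}.
Read 'x': {s3, s6} → {s1, s3, s4, s5}.
Read 'x': {s1, s3, s4, s5} → {s3, s4, s5, s6}.
Read 'x': {s3, s4, s5, s6} → {s1, s3, s4, s5}.
Read 'x': {s1, s3, s4, s5} → {s3, s4, s5, s6}.

{s3, s4, s5, s6}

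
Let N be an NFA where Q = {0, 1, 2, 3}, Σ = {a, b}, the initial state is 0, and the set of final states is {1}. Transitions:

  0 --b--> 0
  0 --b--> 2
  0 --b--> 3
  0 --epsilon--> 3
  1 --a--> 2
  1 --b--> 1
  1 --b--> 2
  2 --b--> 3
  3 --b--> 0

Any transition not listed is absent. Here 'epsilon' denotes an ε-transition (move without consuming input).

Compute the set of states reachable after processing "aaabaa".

∅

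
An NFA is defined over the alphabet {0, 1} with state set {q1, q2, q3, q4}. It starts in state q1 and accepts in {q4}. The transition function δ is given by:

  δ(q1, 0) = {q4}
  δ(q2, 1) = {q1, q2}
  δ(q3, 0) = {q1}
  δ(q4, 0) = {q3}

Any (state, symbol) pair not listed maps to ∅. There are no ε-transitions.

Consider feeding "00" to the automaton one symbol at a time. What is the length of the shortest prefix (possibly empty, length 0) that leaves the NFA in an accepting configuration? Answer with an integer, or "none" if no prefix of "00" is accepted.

1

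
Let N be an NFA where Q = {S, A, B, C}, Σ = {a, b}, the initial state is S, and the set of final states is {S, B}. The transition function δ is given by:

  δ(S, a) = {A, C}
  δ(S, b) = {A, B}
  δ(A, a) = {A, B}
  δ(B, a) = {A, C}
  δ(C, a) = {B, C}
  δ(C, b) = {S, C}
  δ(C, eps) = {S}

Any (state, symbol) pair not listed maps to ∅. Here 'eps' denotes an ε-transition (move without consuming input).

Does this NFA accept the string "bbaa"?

Start in {S}.
Read 'b': S→{A, B}; now {A, B}.
Read 'b': A→∅, B→∅; now ∅.
The set is empty and remains empty for the remaining 2 symbols.
The final set ∅ contains no accepting state.

No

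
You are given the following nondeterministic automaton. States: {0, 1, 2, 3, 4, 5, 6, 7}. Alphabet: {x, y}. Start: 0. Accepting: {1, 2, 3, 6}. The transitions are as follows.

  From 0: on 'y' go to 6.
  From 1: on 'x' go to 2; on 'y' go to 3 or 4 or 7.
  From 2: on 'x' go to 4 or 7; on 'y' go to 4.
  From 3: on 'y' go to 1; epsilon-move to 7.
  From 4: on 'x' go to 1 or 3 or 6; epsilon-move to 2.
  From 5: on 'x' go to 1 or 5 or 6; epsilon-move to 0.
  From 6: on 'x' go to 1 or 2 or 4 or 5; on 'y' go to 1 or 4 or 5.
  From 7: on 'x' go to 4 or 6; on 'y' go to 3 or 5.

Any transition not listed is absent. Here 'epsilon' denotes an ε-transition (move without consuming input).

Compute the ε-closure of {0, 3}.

{0, 3, 7}

Begin with {0, 3}.
ε-move 3 → 7; add 7.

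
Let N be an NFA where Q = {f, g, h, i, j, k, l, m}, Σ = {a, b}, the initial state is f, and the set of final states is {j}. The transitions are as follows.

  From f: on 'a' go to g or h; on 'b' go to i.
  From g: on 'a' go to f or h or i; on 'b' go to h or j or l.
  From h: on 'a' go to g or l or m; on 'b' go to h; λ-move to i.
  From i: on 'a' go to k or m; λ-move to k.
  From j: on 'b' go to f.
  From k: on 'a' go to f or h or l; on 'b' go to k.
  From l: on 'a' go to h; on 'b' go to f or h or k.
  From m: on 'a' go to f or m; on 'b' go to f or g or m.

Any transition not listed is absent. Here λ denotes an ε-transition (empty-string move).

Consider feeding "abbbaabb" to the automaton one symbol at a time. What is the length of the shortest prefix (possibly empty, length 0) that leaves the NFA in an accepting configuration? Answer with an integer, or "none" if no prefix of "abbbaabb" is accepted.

2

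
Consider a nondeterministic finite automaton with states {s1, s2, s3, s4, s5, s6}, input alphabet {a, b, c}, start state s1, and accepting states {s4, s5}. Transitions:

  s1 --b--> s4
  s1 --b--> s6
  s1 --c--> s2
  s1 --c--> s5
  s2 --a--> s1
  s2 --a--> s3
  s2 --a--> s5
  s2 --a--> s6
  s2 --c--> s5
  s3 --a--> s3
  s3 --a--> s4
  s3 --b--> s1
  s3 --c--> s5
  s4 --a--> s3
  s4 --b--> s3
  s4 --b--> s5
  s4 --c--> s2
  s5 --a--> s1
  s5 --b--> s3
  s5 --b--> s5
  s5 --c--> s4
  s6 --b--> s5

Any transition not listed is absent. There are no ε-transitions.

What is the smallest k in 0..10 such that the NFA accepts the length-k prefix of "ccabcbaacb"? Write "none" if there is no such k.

Start in {s1}.
Read 'c': s1→{s2, s5}; now {s2, s5}.
None of the earlier sets intersect F, but {s2, s5} does.

1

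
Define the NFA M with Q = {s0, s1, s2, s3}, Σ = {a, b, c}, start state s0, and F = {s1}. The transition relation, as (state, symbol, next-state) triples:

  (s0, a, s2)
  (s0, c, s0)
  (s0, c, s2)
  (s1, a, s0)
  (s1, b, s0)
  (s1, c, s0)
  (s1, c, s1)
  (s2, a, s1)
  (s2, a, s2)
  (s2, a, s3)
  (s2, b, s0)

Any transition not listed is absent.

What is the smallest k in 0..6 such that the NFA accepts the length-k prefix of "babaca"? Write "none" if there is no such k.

none

Start in {s0}.
Read 'b': {s0} → ∅.
The set is empty and remains empty for the remaining 5 symbols.
No reachable set along the way intersects F.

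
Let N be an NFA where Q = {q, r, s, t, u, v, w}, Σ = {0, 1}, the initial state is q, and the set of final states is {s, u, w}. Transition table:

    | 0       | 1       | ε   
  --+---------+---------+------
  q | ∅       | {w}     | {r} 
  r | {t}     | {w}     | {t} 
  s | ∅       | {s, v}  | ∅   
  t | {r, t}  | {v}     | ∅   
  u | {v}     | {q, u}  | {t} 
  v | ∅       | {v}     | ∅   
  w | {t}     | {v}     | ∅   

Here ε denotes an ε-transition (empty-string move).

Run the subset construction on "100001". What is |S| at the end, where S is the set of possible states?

Start: ε-closure({q}) = {q, r, t}.
Read '1': q→{w}, r→{w}, t→{v}; now {v, w}.
Read '0': v→∅, w→{t}; now {t}.
Read '0': t→{r, t}; now {r, t}.
Read '0': r→{t}, t→{r, t}; now {r, t}.
Read '0': r→{t}, t→{r, t}; now {r, t}.
Read '1': r→{w}, t→{v}; now {v, w}.
That set has 2 states.

2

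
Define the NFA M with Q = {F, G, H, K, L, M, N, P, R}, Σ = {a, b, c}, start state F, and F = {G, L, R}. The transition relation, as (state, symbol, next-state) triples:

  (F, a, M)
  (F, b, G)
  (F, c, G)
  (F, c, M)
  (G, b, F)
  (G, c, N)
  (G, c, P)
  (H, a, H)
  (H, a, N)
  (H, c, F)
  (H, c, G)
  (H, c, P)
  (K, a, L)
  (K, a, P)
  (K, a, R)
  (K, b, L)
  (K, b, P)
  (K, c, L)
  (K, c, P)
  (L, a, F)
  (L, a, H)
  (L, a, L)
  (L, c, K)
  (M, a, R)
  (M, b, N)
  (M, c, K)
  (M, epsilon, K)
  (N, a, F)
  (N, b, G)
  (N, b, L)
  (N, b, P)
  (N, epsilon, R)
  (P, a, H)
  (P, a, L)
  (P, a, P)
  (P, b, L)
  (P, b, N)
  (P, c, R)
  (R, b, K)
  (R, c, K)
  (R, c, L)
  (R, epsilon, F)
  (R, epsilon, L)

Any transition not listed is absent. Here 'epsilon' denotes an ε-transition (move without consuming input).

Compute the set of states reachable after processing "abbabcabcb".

{F, G, K, L, N, P, R}

Start in {F}.
Read 'a': F→{M}; union {M}; ε-closure = {K, M}.
Read 'b': K→{L, P}, M→{N}; union {L, N, P}; ε-closure = {F, L, N, P, R}.
Read 'b': F→{G}, L→∅, N→{G, L, P}, P→{L, N}, R→{K}; union {G, K, L, N, P}; ε-closure = {F, G, K, L, N, P, R}.
Read 'a': F→{M}, G→∅, K→{L, P, R}, L→{F, H, L}, N→{F}, P→{H, L, P}, R→∅; union {F, H, L, M, P, R}; ε-closure = {F, H, K, L, M, P, R}.
Read 'b': F→{G}, H→∅, K→{L, P}, L→∅, M→{N}, P→{L, N}, R→{K}; union {G, K, L, N, P}; ε-closure = {F, G, K, L, N, P, R}.
Read 'c': F→{G, M}, G→{N, P}, K→{L, P}, L→{K}, N→∅, P→{R}, R→{K, L}; union {G, K, L, M, N, P, R}; ε-closure = {F, G, K, L, M, N, P, R}.
Read 'a': F→{M}, G→∅, K→{L, P, R}, L→{F, H, L}, M→{R}, N→{F}, P→{H, L, P}, R→∅; union {F, H, L, M, P, R}; ε-closure = {F, H, K, L, M, P, R}.
Read 'b': F→{G}, H→∅, K→{L, P}, L→∅, M→{N}, P→{L, N}, R→{K}; union {G, K, L, N, P}; ε-closure = {F, G, K, L, N, P, R}.
Read 'c': F→{G, M}, G→{N, P}, K→{L, P}, L→{K}, N→∅, P→{R}, R→{K, L}; union {G, K, L, M, N, P, R}; ε-closure = {F, G, K, L, M, N, P, R}.
Read 'b': F→{G}, G→{F}, K→{L, P}, L→∅, M→{N}, N→{G, L, P}, P→{L, N}, R→{K}; union {F, G, K, L, N, P}; ε-closure = {F, G, K, L, N, P, R}.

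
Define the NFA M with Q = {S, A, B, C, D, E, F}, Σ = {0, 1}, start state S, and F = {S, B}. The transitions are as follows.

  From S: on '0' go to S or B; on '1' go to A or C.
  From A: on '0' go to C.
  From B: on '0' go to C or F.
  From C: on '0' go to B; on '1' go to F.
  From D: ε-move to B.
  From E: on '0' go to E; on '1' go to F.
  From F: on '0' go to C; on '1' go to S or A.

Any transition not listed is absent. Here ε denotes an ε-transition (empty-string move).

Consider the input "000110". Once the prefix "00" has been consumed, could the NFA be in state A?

No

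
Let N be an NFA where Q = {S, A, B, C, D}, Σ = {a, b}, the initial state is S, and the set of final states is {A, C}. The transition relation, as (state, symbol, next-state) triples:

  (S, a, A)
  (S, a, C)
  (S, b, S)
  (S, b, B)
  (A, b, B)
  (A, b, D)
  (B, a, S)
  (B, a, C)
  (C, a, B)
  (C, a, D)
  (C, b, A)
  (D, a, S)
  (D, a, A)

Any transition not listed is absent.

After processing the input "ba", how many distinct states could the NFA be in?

Start in {S}.
Read 'b': S→{S, B}; now {S, B}.
Read 'a': S→{A, C}, B→{S, C}; now {S, A, C}.
That set has 3 states.

3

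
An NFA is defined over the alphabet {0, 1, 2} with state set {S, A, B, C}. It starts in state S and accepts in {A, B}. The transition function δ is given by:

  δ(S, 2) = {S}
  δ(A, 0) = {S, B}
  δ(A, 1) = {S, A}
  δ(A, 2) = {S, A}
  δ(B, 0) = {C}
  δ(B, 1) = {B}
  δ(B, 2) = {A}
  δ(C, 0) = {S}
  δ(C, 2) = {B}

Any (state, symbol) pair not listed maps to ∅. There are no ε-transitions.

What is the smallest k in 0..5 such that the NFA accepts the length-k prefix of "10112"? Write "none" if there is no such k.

Start in {S}.
Read '1': {S} → ∅.
The set is empty and remains empty for the remaining 4 symbols.
No reachable set along the way intersects F.

none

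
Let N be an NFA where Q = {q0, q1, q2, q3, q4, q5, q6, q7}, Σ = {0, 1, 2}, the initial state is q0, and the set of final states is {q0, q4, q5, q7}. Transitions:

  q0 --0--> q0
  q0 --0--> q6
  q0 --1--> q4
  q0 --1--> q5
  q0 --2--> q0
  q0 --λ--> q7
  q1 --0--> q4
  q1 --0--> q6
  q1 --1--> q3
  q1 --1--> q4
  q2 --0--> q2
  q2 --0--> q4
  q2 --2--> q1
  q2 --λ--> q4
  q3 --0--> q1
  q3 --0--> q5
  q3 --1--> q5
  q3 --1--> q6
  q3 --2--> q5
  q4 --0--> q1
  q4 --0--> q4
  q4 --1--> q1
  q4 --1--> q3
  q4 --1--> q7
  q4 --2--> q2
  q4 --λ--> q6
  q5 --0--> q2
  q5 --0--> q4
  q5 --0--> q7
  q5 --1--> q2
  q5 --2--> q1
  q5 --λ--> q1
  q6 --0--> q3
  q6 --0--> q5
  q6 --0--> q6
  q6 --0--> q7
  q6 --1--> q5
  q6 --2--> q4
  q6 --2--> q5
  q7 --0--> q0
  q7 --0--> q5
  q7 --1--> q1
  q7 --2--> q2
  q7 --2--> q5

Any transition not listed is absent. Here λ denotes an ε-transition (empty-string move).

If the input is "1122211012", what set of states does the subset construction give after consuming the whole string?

Start: ε-closure({q0}) = {q0, q7}.
Read '1': q0→{q4, q5}, q7→{q1}; union {q1, q4, q5}; ε-closure = {q1, q4, q5, q6}.
Read '1': q1→{q3, q4}, q4→{q1, q3, q7}, q5→{q2}, q6→{q5}; union {q1, q2, q3, q4, q5, q7}; ε-closure = {q1, q2, q3, q4, q5, q6, q7}.
Read '2': q1→∅, q2→{q1}, q3→{q5}, q4→{q2}, q5→{q1}, q6→{q4, q5}, q7→{q2, q5}; union {q1, q2, q4, q5}; ε-closure = {q1, q2, q4, q5, q6}.
Read '2': q1→∅, q2→{q1}, q4→{q2}, q5→{q1}, q6→{q4, q5}; union {q1, q2, q4, q5}; ε-closure = {q1, q2, q4, q5, q6}.
Read '2': q1→∅, q2→{q1}, q4→{q2}, q5→{q1}, q6→{q4, q5}; union {q1, q2, q4, q5}; ε-closure = {q1, q2, q4, q5, q6}.
Read '1': q1→{q3, q4}, q2→∅, q4→{q1, q3, q7}, q5→{q2}, q6→{q5}; union {q1, q2, q3, q4, q5, q7}; ε-closure = {q1, q2, q3, q4, q5, q6, q7}.
Read '1': q1→{q3, q4}, q2→∅, q3→{q5, q6}, q4→{q1, q3, q7}, q5→{q2}, q6→{q5}, q7→{q1}; now {q1, q2, q3, q4, q5, q6, q7}.
Read '0': q1→{q4, q6}, q2→{q2, q4}, q3→{q1, q5}, q4→{q1, q4}, q5→{q2, q4, q7}, q6→{q3, q5, q6, q7}, q7→{q0, q5}; now {q0, q1, q2, q3, q4, q5, q6, q7}.
Read '1': q0→{q4, q5}, q1→{q3, q4}, q2→∅, q3→{q5, q6}, q4→{q1, q3, q7}, q5→{q2}, q6→{q5}, q7→{q1}; now {q1, q2, q3, q4, q5, q6, q7}.
Read '2': q1→∅, q2→{q1}, q3→{q5}, q4→{q2}, q5→{q1}, q6→{q4, q5}, q7→{q2, q5}; union {q1, q2, q4, q5}; ε-closure = {q1, q2, q4, q5, q6}.

{q1, q2, q4, q5, q6}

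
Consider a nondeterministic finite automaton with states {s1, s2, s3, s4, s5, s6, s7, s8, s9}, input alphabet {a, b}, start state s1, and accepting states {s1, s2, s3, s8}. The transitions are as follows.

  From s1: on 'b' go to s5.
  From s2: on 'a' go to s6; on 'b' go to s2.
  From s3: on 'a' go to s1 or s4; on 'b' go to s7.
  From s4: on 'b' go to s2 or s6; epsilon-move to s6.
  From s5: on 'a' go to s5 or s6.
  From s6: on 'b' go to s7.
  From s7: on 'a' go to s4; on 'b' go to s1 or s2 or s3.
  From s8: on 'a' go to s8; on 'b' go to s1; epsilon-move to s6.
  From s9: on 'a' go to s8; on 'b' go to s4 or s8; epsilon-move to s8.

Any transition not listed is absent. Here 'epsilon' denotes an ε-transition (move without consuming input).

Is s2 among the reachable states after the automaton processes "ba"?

No

Start in {s1}.
Read 'b': {s1} → {s5}.
Read 'a': {s5} → {s5, s6}.
State s2 is not in {s5, s6}.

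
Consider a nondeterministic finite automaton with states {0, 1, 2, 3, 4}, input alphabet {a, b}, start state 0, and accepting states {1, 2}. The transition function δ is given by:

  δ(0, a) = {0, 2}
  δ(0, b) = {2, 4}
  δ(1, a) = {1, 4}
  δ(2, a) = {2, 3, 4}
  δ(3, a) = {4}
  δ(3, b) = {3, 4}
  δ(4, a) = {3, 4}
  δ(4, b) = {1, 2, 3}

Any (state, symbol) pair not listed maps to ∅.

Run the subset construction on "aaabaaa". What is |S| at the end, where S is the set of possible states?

Start in {0}.
Read 'a': 0→{0, 2}; now {0, 2}.
Read 'a': 0→{0, 2}, 2→{2, 3, 4}; now {0, 2, 3, 4}.
Read 'a': 0→{0, 2}, 2→{2, 3, 4}, 3→{4}, 4→{3, 4}; now {0, 2, 3, 4}.
Read 'b': 0→{2, 4}, 2→∅, 3→{3, 4}, 4→{1, 2, 3}; now {1, 2, 3, 4}.
Read 'a': 1→{1, 4}, 2→{2, 3, 4}, 3→{4}, 4→{3, 4}; now {1, 2, 3, 4}.
Read 'a': 1→{1, 4}, 2→{2, 3, 4}, 3→{4}, 4→{3, 4}; now {1, 2, 3, 4}.
Read 'a': 1→{1, 4}, 2→{2, 3, 4}, 3→{4}, 4→{3, 4}; now {1, 2, 3, 4}.
That set has 4 states.

4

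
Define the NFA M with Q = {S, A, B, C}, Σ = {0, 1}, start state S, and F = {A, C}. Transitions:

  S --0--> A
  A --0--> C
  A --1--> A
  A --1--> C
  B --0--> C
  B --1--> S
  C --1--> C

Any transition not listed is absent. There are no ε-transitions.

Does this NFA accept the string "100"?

No

Start in {S}.
Read '1': S→∅; now ∅.
The set is empty and remains empty for the remaining 2 symbols.
The final set ∅ contains no accepting state.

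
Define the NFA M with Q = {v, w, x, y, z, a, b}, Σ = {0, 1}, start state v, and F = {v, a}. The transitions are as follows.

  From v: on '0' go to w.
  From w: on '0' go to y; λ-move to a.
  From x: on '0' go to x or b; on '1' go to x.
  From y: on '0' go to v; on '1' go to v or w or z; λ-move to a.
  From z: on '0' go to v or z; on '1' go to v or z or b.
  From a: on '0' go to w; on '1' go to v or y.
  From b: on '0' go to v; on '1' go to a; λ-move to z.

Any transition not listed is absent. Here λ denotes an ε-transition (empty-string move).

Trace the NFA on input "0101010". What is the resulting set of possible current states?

Start in {v}.
Read '0': {v} → {w, a}.
Read '1': {w, a} → {v, y, a}.
Read '0': {v, y, a} → {v, w, a}.
Read '1': {v, w, a} → {v, y, a}.
Read '0': {v, y, a} → {v, w, a}.
Read '1': {v, w, a} → {v, y, a}.
Read '0': {v, y, a} → {v, w, a}.

{v, w, a}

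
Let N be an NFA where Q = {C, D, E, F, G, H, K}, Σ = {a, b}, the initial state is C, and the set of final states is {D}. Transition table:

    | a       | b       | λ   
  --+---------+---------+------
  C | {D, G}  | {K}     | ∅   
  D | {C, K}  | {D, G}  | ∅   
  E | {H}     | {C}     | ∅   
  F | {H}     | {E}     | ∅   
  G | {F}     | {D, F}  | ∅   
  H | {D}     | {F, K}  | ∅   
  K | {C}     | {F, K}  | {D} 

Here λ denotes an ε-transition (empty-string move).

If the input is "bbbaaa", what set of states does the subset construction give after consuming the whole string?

Start in {C}.
Read 'b': {C} → {D, K}.
Read 'b': {D, K} → {D, F, G, K}.
Read 'b': {D, F, G, K} → {D, E, F, G, K}.
Read 'a': {D, E, F, G, K} → {C, D, F, H, K}.
Read 'a': {C, D, F, H, K} → {C, D, G, H, K}.
Read 'a': {C, D, G, H, K} → {C, D, F, G, K}.

{C, D, F, G, K}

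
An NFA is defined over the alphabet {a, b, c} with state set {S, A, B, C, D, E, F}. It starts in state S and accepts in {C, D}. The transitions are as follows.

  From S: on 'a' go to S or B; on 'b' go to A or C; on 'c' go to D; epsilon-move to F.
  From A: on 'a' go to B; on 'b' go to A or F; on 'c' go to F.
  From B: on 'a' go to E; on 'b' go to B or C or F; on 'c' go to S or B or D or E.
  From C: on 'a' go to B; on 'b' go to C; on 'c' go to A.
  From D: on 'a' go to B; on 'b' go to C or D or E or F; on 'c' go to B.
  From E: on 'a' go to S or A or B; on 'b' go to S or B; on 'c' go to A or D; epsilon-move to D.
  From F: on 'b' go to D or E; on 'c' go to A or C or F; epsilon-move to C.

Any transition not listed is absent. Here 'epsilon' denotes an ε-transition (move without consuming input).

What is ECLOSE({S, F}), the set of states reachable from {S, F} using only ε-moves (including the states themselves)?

Begin with {S, F}.
ε-move F → C; add C.

{S, C, F}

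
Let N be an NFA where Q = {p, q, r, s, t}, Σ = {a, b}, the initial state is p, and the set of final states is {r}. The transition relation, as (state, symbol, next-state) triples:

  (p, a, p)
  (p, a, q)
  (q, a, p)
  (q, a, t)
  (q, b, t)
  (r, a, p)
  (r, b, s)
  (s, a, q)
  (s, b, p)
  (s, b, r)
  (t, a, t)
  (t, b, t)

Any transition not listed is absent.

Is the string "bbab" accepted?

Start in {p}.
Read 'b': {p} → ∅.
The set is empty and remains empty for the remaining 3 symbols.
The final set ∅ contains no accepting state.

No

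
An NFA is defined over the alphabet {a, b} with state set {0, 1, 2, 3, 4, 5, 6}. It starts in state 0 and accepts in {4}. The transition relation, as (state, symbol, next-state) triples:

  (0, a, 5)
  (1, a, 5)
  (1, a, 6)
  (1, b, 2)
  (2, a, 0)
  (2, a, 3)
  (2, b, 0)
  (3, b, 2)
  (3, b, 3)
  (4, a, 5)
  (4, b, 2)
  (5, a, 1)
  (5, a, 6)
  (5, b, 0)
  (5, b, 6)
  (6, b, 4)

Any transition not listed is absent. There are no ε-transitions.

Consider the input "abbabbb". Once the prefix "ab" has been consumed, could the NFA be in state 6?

Yes

Start in {0}.
Read 'a': {0} → {5}.
Read 'b': {5} → {0, 6}.
State 6 is in {0, 6}.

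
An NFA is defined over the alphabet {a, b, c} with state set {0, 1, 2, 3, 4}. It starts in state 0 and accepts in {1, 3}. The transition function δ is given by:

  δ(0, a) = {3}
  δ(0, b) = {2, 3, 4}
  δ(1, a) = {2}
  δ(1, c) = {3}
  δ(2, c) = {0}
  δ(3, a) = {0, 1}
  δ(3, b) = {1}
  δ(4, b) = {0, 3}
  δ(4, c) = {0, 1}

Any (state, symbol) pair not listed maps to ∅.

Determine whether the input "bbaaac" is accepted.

Start in {0}.
Read 'b': 0→{2, 3, 4}; now {2, 3, 4}.
Read 'b': 2→∅, 3→{1}, 4→{0, 3}; now {0, 1, 3}.
Read 'a': 0→{3}, 1→{2}, 3→{0, 1}; now {0, 1, 2, 3}.
Read 'a': 0→{3}, 1→{2}, 2→∅, 3→{0, 1}; now {0, 1, 2, 3}.
Read 'a': 0→{3}, 1→{2}, 2→∅, 3→{0, 1}; now {0, 1, 2, 3}.
Read 'c': 0→∅, 1→{3}, 2→{0}, 3→∅; now {0, 3}.
The final set {0, 3} contains the accepting state 3.

Yes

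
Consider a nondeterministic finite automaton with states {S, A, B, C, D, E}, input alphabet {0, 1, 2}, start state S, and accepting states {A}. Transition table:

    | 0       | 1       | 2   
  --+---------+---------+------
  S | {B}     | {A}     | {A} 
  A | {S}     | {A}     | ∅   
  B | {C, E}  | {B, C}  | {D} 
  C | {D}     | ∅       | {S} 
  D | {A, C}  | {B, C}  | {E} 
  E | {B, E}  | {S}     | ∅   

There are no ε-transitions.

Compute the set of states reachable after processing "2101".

Start in {S}.
Read '2': S→{A}; now {A}.
Read '1': A→{A}; now {A}.
Read '0': A→{S}; now {S}.
Read '1': S→{A}; now {A}.

{A}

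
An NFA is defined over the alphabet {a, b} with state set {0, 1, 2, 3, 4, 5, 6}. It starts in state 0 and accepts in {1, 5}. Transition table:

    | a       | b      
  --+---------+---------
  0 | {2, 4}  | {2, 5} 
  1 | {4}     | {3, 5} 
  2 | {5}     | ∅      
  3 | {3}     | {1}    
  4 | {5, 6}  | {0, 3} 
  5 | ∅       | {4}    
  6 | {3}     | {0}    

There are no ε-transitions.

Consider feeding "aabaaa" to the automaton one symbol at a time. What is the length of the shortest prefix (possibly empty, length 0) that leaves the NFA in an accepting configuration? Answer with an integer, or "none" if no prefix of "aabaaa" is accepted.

2

Start in {0}.
Read 'a': 0→{2, 4}; now {2, 4}.
Read 'a': 2→{5}, 4→{5, 6}; now {5, 6}.
None of the earlier sets intersect F, but {5, 6} does.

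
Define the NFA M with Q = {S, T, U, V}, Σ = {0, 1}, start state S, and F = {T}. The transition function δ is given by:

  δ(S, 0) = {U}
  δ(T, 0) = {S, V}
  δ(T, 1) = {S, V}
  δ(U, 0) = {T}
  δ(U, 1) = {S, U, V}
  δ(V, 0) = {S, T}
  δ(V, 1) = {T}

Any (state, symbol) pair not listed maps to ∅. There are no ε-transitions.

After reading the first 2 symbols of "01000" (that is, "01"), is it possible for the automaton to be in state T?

Start in {S}.
Read '0': {S} → {U}.
Read '1': {U} → {S, U, V}.
State T is not in {S, U, V}.

No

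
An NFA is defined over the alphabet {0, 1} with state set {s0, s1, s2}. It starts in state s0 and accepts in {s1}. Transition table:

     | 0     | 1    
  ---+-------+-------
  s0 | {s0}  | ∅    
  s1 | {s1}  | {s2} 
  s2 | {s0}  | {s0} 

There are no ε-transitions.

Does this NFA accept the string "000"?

No

Start in {s0}.
Read '0': s0→{s0}; now {s0}.
Read '0': s0→{s0}; now {s0}.
Read '0': s0→{s0}; now {s0}.
The final set {s0} contains no accepting state.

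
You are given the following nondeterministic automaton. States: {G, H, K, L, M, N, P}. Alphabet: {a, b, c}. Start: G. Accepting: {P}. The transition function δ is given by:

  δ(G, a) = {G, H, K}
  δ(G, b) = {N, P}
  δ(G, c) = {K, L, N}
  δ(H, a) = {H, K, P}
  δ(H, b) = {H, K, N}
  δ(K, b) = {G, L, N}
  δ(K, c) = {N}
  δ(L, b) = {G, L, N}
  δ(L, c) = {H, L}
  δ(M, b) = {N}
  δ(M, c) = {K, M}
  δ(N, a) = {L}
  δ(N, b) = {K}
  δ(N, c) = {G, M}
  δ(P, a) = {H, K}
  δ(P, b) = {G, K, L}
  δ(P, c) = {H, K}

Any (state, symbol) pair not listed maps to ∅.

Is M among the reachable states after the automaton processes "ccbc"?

Start in {G}.
Read 'c': {G} → {K, L, N}.
Read 'c': {K, L, N} → {G, H, L, M, N}.
Read 'b': {G, H, L, M, N} → {G, H, K, L, N, P}.
Read 'c': {G, H, K, L, N, P} → {G, H, K, L, M, N}.
State M is in {G, H, K, L, M, N}.

Yes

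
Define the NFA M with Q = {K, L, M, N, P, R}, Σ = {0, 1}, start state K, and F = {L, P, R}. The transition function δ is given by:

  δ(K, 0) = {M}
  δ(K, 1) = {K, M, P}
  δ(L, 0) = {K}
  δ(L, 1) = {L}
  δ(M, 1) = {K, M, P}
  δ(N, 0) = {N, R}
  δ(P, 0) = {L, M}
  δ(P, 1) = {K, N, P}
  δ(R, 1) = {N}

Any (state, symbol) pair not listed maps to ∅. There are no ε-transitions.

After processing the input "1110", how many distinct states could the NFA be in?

Start in {K}.
Read '1': K→{K, M, P}; now {K, M, P}.
Read '1': K→{K, M, P}, M→{K, M, P}, P→{K, N, P}; now {K, M, N, P}.
Read '1': K→{K, M, P}, M→{K, M, P}, N→∅, P→{K, N, P}; now {K, M, N, P}.
Read '0': K→{M}, M→∅, N→{N, R}, P→{L, M}; now {L, M, N, R}.
That set has 4 states.

4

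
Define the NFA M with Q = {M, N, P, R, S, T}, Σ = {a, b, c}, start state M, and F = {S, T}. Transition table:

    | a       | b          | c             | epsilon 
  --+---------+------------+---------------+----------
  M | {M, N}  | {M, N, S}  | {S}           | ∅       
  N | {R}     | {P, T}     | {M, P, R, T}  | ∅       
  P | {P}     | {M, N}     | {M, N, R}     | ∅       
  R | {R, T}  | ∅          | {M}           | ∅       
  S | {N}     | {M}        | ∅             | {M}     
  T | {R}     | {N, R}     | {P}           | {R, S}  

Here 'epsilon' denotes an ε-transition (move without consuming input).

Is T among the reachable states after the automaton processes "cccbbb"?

Start in {M}.
Read 'c': M→{S}; union {S}; ε-closure = {M, S}.
Read 'c': M→{S}, S→∅; union {S}; ε-closure = {M, S}.
Read 'c': M→{S}, S→∅; union {S}; ε-closure = {M, S}.
Read 'b': M→{M, N, S}, S→{M}; now {M, N, S}.
Read 'b': M→{M, N, S}, N→{P, T}, S→{M}; union {M, N, P, S, T}; ε-closure = {M, N, P, R, S, T}.
Read 'b': M→{M, N, S}, N→{P, T}, P→{M, N}, R→∅, S→{M}, T→{N, R}; now {M, N, P, R, S, T}.
State T is in {M, N, P, R, S, T}.

Yes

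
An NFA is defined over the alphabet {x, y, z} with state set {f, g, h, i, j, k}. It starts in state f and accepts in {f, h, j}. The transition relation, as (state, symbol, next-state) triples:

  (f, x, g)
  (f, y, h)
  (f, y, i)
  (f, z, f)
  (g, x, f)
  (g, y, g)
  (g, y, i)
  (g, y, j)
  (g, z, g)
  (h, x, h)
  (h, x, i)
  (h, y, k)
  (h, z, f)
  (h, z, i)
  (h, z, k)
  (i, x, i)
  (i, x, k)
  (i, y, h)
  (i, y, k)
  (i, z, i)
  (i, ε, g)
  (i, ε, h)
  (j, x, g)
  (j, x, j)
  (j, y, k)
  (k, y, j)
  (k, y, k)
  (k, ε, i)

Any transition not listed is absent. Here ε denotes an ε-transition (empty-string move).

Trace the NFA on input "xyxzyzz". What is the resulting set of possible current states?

{f, g, h, i, k}

Start in {f}.
Read 'x': f→{g}; now {g}.
Read 'y': g→{g, i, j}; union {g, i, j}; ε-closure = {g, h, i, j}.
Read 'x': g→{f}, h→{h, i}, i→{i, k}, j→{g, j}; now {f, g, h, i, j, k}.
Read 'z': f→{f}, g→{g}, h→{f, i, k}, i→{i}, j→∅, k→∅; union {f, g, i, k}; ε-closure = {f, g, h, i, k}.
Read 'y': f→{h, i}, g→{g, i, j}, h→{k}, i→{h, k}, k→{j, k}; now {g, h, i, j, k}.
Read 'z': g→{g}, h→{f, i, k}, i→{i}, j→∅, k→∅; union {f, g, i, k}; ε-closure = {f, g, h, i, k}.
Read 'z': f→{f}, g→{g}, h→{f, i, k}, i→{i}, k→∅; union {f, g, i, k}; ε-closure = {f, g, h, i, k}.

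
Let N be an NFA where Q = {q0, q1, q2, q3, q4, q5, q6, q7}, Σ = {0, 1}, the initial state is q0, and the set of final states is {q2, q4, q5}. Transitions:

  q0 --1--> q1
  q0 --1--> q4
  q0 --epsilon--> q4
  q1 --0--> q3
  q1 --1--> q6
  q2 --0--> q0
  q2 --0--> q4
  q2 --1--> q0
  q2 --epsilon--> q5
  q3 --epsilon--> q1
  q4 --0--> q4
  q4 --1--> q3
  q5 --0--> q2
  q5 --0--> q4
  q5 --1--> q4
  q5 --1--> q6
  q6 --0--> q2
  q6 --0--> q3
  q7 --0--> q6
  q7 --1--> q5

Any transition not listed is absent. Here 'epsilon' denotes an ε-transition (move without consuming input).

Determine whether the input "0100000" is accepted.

Start: ε-closure({q0}) = {q0, q4}.
Read '0': q0→∅, q4→{q4}; now {q4}.
Read '1': q4→{q3}; union {q3}; ε-closure = {q1, q3}.
Read '0': q1→{q3}, q3→∅; union {q3}; ε-closure = {q1, q3}.
Read '0': q1→{q3}, q3→∅; union {q3}; ε-closure = {q1, q3}.
Read '0': q1→{q3}, q3→∅; union {q3}; ε-closure = {q1, q3}.
Read '0': q1→{q3}, q3→∅; union {q3}; ε-closure = {q1, q3}.
Read '0': q1→{q3}, q3→∅; union {q3}; ε-closure = {q1, q3}.
The final set {q1, q3} contains no accepting state.

No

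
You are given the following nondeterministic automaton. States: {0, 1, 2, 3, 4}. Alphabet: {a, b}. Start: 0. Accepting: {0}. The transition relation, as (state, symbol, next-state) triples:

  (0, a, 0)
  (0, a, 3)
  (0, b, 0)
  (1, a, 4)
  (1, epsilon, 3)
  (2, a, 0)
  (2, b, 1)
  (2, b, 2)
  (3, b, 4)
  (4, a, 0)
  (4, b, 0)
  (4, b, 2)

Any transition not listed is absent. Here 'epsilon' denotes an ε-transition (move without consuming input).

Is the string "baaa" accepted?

Start in {0}.
Read 'b': 0→{0}; now {0}.
Read 'a': 0→{0, 3}; now {0, 3}.
Read 'a': 0→{0, 3}, 3→∅; now {0, 3}.
Read 'a': 0→{0, 3}, 3→∅; now {0, 3}.
The final set {0, 3} contains the accepting state 0.

Yes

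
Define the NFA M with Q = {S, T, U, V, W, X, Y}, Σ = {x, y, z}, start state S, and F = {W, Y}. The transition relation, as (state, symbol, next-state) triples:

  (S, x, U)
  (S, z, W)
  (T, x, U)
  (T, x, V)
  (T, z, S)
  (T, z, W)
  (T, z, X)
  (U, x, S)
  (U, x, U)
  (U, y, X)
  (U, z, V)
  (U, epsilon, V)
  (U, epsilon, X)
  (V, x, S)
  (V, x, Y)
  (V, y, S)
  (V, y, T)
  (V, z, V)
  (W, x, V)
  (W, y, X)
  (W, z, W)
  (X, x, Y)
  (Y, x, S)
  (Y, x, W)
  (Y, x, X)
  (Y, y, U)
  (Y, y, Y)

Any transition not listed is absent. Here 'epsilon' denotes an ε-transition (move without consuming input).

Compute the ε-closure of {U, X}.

Begin with {U, X}.
ε-move U → V; add V.

{U, V, X}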